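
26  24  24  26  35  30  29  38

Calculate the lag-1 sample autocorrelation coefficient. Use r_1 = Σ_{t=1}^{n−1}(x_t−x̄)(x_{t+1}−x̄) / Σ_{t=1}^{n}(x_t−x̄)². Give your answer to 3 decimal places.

0.231

Mean x̄ = (26 + 24 + 24 + 26 + 35 + 30 + 29 + 38)/8 = 29.0000
Deviations from mean: -3.0000, -5.0000, -5.0000, -3.0000, 6.0000, 1.0000, 0.0000, 9.0000
Numerator Σ_{t=1}^{7}(x_t−x̄)(x_{t+1}−x̄) = 43.0000
Denominator Σ(x_t−x̄)² = 186.0000
r_1 = 43.0000 / 186.0000 = 0.231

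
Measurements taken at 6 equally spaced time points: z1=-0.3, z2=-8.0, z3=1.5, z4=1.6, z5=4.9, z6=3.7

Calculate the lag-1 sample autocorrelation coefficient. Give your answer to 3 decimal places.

0.176

Mean z̄ = (-0.3 − 8.0 + 1.5 + 1.6 + 4.9 + 3.7)/6 = 0.5667
Deviations from mean: -0.8667, -8.5667, 0.9333, 1.0333, 4.3333, 3.1333
Σ(z_t−z̄)(z_{t+1}−z̄) = (7.4244) + (-7.9956) + (0.9644) + (4.4778) + (13.5778) = 18.4489
Denominator Σ(z_t−z̄)² = 104.6733
r_1 = 18.4489 / 104.6733 = 0.176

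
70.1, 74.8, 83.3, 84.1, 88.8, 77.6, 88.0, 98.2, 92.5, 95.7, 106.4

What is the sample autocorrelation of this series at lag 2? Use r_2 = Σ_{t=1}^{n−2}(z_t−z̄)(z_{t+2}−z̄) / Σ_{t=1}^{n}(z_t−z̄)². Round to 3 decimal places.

0.194

Mean z̄ = (70.1 + 74.8 + 83.3 + 84.1 + 88.8 + 77.6 + 88.0 + 98.2 + 92.5 + 95.7 + 106.4)/11 = 87.2273
Numerator Σ_{t=1}^{9}(z_t−z̄)(z_{t+2}−z̄) = 223.7712
Denominator Σ(z_t−z̄)² = 1156.3218
r_2 = 223.7712 / 1156.3218 = 0.194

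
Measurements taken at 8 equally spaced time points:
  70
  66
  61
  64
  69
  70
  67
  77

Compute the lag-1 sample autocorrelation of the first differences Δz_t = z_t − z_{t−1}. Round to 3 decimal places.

First differences Δz: -4, -5, 3, 5, 1, -3, 10
Mean of differences = 1.0000
Numerator Σ(Δz_t−Δz̄)(Δz_{t+1}−Δz̄) = -10.0000
Denominator Σ(Δz_t−Δz̄)² = 178.0000
r_1(Δz) = -10.0000 / 178.0000 = -0.056

-0.056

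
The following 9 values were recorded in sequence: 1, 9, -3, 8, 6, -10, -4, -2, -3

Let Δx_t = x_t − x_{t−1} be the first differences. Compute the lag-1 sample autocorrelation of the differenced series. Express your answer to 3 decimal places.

First differences Δx: 8, -12, 11, -2, -16, 6, 2, -1
Mean of differences = -0.5000
Numerator Σ(Δx_t−Δx̄)(Δx_{t+1}−Δx̄) = -309.7500
Denominator Σ(Δx_t−Δx̄)² = 628.0000
r_1(Δx) = -309.7500 / 628.0000 = -0.493

-0.493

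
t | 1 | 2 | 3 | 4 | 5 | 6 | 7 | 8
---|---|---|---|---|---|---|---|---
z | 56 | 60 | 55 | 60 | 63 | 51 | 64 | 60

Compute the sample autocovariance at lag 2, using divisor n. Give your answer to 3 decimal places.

Mean z̄ = (56 + 60 + 55 + 60 + 63 + 51 + 64 + 60)/8 = 58.6250
Deviations: -2.6250, 1.3750, -3.6250, 1.3750, 4.3750, -7.6250, 5.3750, 1.3750
Σ_{t=1}^{6}(z_t−z̄)(z_{t+2}−z̄) = -1.9063
γ_2 = -1.9063 / 8 = -0.238

-0.238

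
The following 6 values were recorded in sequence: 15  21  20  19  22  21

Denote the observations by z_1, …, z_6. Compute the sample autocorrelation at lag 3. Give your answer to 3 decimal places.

Mean z̄ = (15 + 21 + 20 + 19 + 22 + 21)/6 = 19.6667
Deviations from mean: -4.6667, 1.3333, 0.3333, -0.6667, 2.3333, 1.3333
Σ(z_t−z̄)(z_{t+3}−z̄) = (3.1111) + (3.1111) + (0.4444) = 6.6667
Denominator Σ(z_t−z̄)² = 31.3333
r_3 = 6.6667 / 31.3333 = 0.213

0.213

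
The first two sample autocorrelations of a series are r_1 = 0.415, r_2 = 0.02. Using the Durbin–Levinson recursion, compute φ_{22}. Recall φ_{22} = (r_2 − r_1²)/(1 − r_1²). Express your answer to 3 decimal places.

φ_{22} = (r_2 − r_1²) / (1 − r_1²)
r_1² = (0.415)² = 0.172225
Numerator = 0.02 − 0.1722 = -0.1522; denominator = 1 − 0.1722 = 0.8278
φ_{22} = -0.1522 / 0.8278 = -0.184

-0.184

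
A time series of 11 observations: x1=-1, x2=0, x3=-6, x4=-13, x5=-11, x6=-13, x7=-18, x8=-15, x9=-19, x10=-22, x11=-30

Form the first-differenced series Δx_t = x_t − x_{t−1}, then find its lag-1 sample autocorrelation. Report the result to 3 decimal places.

-0.265

First differences Δx: 1, -6, -7, 2, -2, -5, 3, -4, -3, -8
Mean of differences = -2.9000
Numerator Σ(Δx_t−Δx̄)(Δx_{t+1}−Δx̄) = -35.2100
Denominator Σ(Δx_t−Δx̄)² = 132.9000
r_1(Δx) = -35.2100 / 132.9000 = -0.265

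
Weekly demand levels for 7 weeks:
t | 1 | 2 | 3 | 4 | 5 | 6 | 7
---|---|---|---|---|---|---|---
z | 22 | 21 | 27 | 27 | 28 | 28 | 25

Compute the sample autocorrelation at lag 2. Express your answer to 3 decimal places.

-0.108

Mean z̄ = (22 + 21 + 27 + 27 + 28 + 28 + 25)/7 = 25.4286
Deviations from mean: -3.4286, -4.4286, 1.5714, 1.5714, 2.5714, 2.5714, -0.4286
Numerator Σ_{t=1}^{5}(z_t−z̄)(z_{t+2}−z̄) = -5.3673
Denominator Σ(z_t−z̄)² = 49.7143
r_2 = -5.3673 / 49.7143 = -0.108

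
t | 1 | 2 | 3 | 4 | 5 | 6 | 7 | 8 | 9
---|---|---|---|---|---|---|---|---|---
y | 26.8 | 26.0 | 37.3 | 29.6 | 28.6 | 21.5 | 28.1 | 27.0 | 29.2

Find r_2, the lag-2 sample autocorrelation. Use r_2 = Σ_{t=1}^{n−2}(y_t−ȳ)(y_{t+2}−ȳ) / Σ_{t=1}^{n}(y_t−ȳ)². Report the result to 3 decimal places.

-0.099

Mean ȳ = (26.8 + 26.0 + 37.3 + 29.6 + 28.6 + 21.5 + 28.1 + 27.0 + 29.2)/9 = 28.2333
Numerator Σ_{t=1}^{7}(y_t−ȳ)(y_{t+2}−ȳ) = -13.7989
Denominator Σ(y_t−ȳ)² = 139.0600
r_2 = -13.7989 / 139.0600 = -0.099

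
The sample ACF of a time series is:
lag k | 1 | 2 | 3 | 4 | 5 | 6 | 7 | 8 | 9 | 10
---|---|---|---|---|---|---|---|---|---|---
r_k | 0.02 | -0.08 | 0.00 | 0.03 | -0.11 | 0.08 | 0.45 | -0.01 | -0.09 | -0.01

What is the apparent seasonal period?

The largest autocorrelation is r_7 = 0.45; the remaining lags stay at or below 0.08.
The dominant spike at lag 7 indicates a seasonal period of 7.

7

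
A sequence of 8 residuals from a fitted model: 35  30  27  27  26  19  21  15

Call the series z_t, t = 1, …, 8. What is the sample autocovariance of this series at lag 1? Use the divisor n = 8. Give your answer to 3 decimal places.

15.500

Mean z̄ = (35 + 30 + 27 + 27 + 26 + 19 + 21 + 15)/8 = 25.0000
Deviations: 10.0000, 5.0000, 2.0000, 2.0000, 1.0000, -6.0000, -4.0000, -10.0000
Σ_{t=1}^{7}(z_t−z̄)(z_{t+1}−z̄) = 124.0000
γ_1 = 124.0000 / 8 = 15.500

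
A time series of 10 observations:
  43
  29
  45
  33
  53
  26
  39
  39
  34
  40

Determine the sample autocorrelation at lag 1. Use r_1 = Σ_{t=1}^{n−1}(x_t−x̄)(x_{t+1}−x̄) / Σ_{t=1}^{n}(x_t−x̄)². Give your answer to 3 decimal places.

-0.736

Mean x̄ = (43 + 29 + 45 + 33 + 53 + 26 + 39 + 39 + 34 + 40)/10 = 38.1000
Numerator Σ_{t=1}^{9}(x_t−x̄)(x_{t+1}−x̄) = -420.4100
Denominator Σ(x_t−x̄)² = 570.9000
r_1 = -420.4100 / 570.9000 = -0.736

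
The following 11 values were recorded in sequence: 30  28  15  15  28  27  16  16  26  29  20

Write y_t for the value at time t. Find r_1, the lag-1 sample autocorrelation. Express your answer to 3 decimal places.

0.094

Mean ȳ = (30 + 28 + 15 + 15 + 28 + 27 + 16 + 16 + 26 + 29 + 20)/11 = 22.7273
Numerator Σ_{t=1}^{10}(y_t−ȳ)(y_{t+1}−ȳ) = 37.0165
Denominator Σ(y_t−ȳ)² = 394.1818
r_1 = 37.0165 / 394.1818 = 0.094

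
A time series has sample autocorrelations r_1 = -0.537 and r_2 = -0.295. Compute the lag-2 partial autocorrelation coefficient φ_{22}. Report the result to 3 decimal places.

-0.820

φ_{22} = (r_2 − r_1²) / (1 − r_1²)
r_1² = (-0.537)² = 0.288369
Numerator = -0.295 − 0.2884 = -0.5834; denominator = 1 − 0.2884 = 0.7116
φ_{22} = -0.5834 / 0.7116 = -0.820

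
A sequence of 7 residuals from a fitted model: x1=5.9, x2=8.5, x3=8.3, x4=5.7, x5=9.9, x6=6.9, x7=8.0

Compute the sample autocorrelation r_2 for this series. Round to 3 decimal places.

Mean x̄ = (5.9 + 8.5 + 8.3 + 5.7 + 9.9 + 6.9 + 8.0)/7 = 7.6000
Deviations from mean: -1.7000, 0.9000, 0.7000, -1.9000, 2.3000, -0.7000, 0.4000
Numerator Σ_{t=1}^{5}(x_t−x̄)(x_{t+2}−x̄) = 0.9600
Denominator Σ(x_t−x̄)² = 13.7400
r_2 = 0.9600 / 13.7400 = 0.070

0.070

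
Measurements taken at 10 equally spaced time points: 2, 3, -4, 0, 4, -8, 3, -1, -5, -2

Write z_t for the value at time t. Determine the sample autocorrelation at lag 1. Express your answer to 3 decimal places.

-0.403

Mean z̄ = (2 + 3 − 4 + 0 + 4 − 8 + 3 − 1 − 5 − 2)/10 = -0.8000
Numerator Σ_{t=1}^{9}(z_t−z̄)(z_{t+1}−z̄) = -57.0400
Denominator Σ(z_t−z̄)² = 141.6000
r_1 = -57.0400 / 141.6000 = -0.403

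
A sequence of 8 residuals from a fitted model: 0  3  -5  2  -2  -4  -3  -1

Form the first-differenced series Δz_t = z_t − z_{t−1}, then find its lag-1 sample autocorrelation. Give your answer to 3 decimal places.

First differences Δz: 3, -8, 7, -4, -2, 1, 2
Mean of differences = -0.1429
Numerator Σ(Δz_t−Δz̄)(Δz_{t+1}−Δz̄) = -100.8776
Denominator Σ(Δz_t−Δz̄)² = 146.8571
r_1(Δz) = -100.8776 / 146.8571 = -0.687

-0.687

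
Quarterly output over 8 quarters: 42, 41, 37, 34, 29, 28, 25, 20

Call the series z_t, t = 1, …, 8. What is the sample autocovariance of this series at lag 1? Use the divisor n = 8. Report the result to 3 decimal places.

32.875

Mean z̄ = (42 + 41 + 37 + 34 + 29 + 28 + 25 + 20)/8 = 32.0000
Σ_{t=1}^{7}(z_t−z̄)(z_{t+1}−z̄) = 263.0000
γ_1 = 263.0000 / 8 = 32.875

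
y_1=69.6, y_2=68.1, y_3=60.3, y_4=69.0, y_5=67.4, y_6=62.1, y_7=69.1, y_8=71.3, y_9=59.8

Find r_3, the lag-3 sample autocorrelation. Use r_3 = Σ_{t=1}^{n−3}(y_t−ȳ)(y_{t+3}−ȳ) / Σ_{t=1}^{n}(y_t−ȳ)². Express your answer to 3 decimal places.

0.505

Mean ȳ = (69.6 + 68.1 + 60.3 + 69.0 + 67.4 + 62.1 + 69.1 + 71.3 + 59.8)/9 = 66.3000
Σ(y_t−ȳ)(y_{t+3}−ȳ) = (8.9100) + (1.9800) + (25.2000) + (7.5600) + (5.5000) + (27.3000) = 76.4500
Denominator Σ(y_t−ȳ)² = 151.3600
r_3 = 76.4500 / 151.3600 = 0.505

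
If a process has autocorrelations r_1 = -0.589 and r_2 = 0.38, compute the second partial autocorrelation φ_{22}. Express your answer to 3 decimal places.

φ_{22} = (r_2 − r_1²) / (1 − r_1²)
r_1² = (-0.589)² = 0.346921
Numerator = 0.38 − 0.3469 = 0.0331; denominator = 1 − 0.3469 = 0.6531
φ_{22} = 0.0331 / 0.6531 = 0.051

0.051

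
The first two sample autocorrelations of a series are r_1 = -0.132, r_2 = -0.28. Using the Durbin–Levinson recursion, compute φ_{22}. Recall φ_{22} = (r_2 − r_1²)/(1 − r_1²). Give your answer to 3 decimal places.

φ_{22} = (r_2 − r_1²) / (1 − r_1²)
r_1² = (-0.132)² = 0.017424
Numerator = -0.28 − 0.0174 = -0.2974; denominator = 1 − 0.0174 = 0.9826
φ_{22} = -0.2974 / 0.9826 = -0.303

-0.303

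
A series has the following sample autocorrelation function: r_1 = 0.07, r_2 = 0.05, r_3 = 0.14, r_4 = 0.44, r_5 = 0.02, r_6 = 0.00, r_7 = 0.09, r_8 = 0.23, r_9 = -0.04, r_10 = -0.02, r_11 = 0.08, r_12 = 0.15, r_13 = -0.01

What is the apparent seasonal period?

The largest autocorrelation is r_4 = 0.44, with weaker echoes at lags 8 (0.23) and 12 (0.15); the remaining lags stay at or below 0.14.
The dominant spike at lag 4 indicates a seasonal period of 4.

4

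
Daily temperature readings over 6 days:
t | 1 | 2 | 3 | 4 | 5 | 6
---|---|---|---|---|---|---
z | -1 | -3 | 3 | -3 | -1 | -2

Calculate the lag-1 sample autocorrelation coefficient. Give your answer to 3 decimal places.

Mean z̄ = (-1 − 3 + 3 − 3 − 1 − 2)/6 = -1.1667
Deviations from mean: 0.1667, -1.8333, 4.1667, -1.8333, 0.1667, -0.8333
Numerator Σ_{t=1}^{5}(z_t−z̄)(z_{t+1}−z̄) = -16.0278
Denominator Σ(z_t−z̄)² = 24.8333
r_1 = -16.0278 / 24.8333 = -0.645

-0.645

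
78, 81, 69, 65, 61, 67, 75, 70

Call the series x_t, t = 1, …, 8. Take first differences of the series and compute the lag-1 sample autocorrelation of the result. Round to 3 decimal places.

0.013

First differences Δx: 3, -12, -4, -4, 6, 8, -5
Mean of differences = -1.1429
Numerator Σ(Δx_t−Δx̄)(Δx_{t+1}−Δx̄) = 3.8367
Denominator Σ(Δx_t−Δx̄)² = 300.8571
r_1(Δx) = 3.8367 / 300.8571 = 0.013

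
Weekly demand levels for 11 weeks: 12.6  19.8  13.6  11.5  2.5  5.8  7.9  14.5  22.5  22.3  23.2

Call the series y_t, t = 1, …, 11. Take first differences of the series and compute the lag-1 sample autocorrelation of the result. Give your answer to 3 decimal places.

First differences Δy: 7.2, -6.2, -2.1, -9.0, 3.3, 2.1, 6.6, 8.0, -0.2, 0.9
Mean of differences = 1.0600
Numerator Σ(Δy_t−Δȳ)(Δy_{t+1}−Δȳ) = 25.6164
Denominator Σ(Δy_t−Δȳ)² = 288.1640
r_1(Δy) = 25.6164 / 288.1640 = 0.089

0.089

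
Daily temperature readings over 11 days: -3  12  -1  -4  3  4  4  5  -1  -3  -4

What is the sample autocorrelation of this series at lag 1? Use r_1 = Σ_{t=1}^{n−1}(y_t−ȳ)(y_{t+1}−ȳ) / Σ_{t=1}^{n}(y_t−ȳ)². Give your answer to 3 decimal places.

-0.080

Mean ȳ = (-3 + 12 − 1 − 4 + 3 + 4 + 4 + 5 − 1 − 3 − 4)/11 = 1.0909
Numerator Σ_{t=1}^{10}(y_t−ȳ)(y_{t+1}−ȳ) = -19.9174
Denominator Σ(y_t−ȳ)² = 248.9091
r_1 = -19.9174 / 248.9091 = -0.080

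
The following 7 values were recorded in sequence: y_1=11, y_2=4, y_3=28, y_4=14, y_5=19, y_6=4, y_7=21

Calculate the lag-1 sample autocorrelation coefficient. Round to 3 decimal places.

Mean ȳ = (11 + 4 + 28 + 14 + 19 + 4 + 21)/7 = 14.4286
Numerator Σ_{t=1}^{6}(y_t−ȳ)(y_{t+1}−ȳ) = -229.7551
Denominator Σ(y_t−ȳ)² = 477.7143
r_1 = -229.7551 / 477.7143 = -0.481

-0.481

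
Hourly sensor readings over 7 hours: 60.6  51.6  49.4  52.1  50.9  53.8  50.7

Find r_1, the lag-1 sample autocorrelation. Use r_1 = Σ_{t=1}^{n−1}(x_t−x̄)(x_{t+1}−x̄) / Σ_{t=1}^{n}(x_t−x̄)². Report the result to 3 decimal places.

Mean x̄ = (60.6 + 51.6 + 49.4 + 52.1 + 50.9 + 53.8 + 50.7)/7 = 52.7286
Deviations from mean: 7.8714, -1.1286, -3.3286, -0.6286, -1.8286, 1.0714, -2.0286
Numerator Σ_{t=1}^{6}(x_t−x̄)(x_{t+1}−x̄) = -6.0180
Denominator Σ(x_t−x̄)² = 83.3143
r_1 = -6.0180 / 83.3143 = -0.072

-0.072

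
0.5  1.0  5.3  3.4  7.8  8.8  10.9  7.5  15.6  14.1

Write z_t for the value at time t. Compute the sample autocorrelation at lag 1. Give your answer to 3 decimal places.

0.535

Mean z̄ = (0.5 + 1.0 + 5.3 + 3.4 + 7.8 + 8.8 + 10.9 + 7.5 + 15.6 + 14.1)/10 = 7.4900
Numerator Σ_{t=1}^{9}(z_t−z̄)(z_{t+1}−z̄) = 125.8629
Denominator Σ(z_t−z̄)² = 235.4090
r_1 = 125.8629 / 235.4090 = 0.535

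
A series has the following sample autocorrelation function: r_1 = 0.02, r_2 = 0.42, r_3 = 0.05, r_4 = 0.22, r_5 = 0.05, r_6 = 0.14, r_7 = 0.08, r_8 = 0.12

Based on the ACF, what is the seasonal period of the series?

2

The largest autocorrelation is r_2 = 0.42, with a weaker echo at lag 4 (0.22); the remaining lags stay at or below 0.14.
The dominant spike at lag 2 indicates a seasonal period of 2.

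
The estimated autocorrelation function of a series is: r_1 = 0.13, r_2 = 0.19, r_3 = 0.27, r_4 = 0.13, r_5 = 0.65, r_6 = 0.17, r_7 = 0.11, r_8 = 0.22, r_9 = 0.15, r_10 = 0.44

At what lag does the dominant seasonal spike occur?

5

The largest autocorrelation is r_5 = 0.65, with a weaker echo at lag 10 (0.44); the remaining lags stay at or below 0.27.
The dominant spike at lag 5 indicates a seasonal period of 5.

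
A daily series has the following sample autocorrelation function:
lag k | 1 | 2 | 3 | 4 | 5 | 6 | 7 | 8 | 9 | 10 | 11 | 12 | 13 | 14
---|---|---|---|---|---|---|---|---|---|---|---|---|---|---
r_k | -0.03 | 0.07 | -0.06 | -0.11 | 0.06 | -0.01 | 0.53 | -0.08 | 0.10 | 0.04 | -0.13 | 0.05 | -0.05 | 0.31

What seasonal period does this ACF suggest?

7

The largest autocorrelation is r_7 = 0.53, with a weaker echo at lag 14 (0.31); the remaining lags stay at or below 0.10.
The dominant spike at lag 7 indicates a seasonal period of 7.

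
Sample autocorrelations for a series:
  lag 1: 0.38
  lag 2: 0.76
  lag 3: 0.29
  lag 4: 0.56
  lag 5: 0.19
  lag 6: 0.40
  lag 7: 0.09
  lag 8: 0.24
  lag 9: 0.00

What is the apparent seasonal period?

2

The largest autocorrelation is r_2 = 0.76, with weaker echoes at lags 4 (0.56) and 6 (0.40); the remaining lags stay at or below 0.38.
The dominant spike at lag 2 indicates a seasonal period of 2.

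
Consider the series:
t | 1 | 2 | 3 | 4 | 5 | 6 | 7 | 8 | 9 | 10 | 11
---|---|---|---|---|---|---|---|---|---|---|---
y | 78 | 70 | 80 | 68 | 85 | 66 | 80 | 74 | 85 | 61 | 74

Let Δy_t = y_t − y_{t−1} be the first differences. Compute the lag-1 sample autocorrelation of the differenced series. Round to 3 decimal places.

-0.839

First differences Δy: -8, 10, -12, 17, -19, 14, -6, 11, -24, 13
Mean of differences = -0.4000
Numerator Σ(Δy_t−Δȳ)(Δy_{t+1}−Δȳ) = -1722.7600
Denominator Σ(Δy_t−Δȳ)² = 2054.4000
r_1(Δy) = -1722.7600 / 2054.4000 = -0.839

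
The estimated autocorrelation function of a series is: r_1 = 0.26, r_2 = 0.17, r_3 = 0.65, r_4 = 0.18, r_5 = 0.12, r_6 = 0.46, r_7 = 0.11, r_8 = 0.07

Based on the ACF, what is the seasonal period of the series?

3

The largest autocorrelation is r_3 = 0.65, with a weaker echo at lag 6 (0.46); the remaining lags stay at or below 0.26. The elevated value at lag 1 (0.26), dropping to 0.17 at lag 2, reflects decaying short-term dependence rather than seasonality.
The dominant spike at lag 3 indicates a seasonal period of 3.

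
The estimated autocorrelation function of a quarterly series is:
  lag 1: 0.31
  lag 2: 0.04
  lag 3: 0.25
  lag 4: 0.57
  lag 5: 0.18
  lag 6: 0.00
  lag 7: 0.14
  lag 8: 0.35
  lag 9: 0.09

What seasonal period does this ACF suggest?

4

The largest autocorrelation is r_4 = 0.57, with a weaker echo at lag 8 (0.35); the remaining lags stay at or below 0.31. The elevated value at lag 1 (0.31), dropping to 0.04 at lag 2, reflects decaying short-term dependence rather than seasonality.
The dominant spike at lag 4 indicates a seasonal period of 4.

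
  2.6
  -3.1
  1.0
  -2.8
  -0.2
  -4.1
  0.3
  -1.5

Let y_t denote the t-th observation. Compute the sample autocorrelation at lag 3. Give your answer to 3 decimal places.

Mean ȳ = (2.6 − 3.1 + 1.0 − 2.8 − 0.2 − 4.1 + 0.3 − 1.5)/8 = -0.9750
Σ(y_t−ȳ)(y_{t+3}−ȳ) = (-6.5244) + (-1.6469) + (-6.1719) + (-2.3269) + (-0.4069) = -17.0769
Denominator Σ(y_t−ȳ)² = 36.7950
r_3 = -17.0769 / 36.7950 = -0.464

-0.464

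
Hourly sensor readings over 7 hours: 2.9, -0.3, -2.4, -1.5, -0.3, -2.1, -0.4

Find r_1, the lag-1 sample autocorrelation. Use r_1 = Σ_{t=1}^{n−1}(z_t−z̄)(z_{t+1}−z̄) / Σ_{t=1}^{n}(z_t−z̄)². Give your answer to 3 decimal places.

0.062

Mean z̄ = (2.9 − 0.3 − 2.4 − 1.5 − 0.3 − 2.1 − 0.4)/7 = -0.5857
Deviations from mean: 3.4857, 0.2857, -1.8143, -0.9143, 0.2857, -1.5143, 0.1857
Numerator Σ_{t=1}^{6}(z_t−z̄)(z_{t+1}−z̄) = 1.1612
Denominator Σ(z_t−z̄)² = 18.7686
r_1 = 1.1612 / 18.7686 = 0.062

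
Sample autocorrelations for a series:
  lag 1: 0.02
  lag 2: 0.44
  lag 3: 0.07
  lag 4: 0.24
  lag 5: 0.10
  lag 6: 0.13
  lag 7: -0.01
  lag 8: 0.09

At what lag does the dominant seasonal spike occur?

2

The largest autocorrelation is r_2 = 0.44, with a weaker echo at lag 4 (0.24); the remaining lags stay at or below 0.13.
The dominant spike at lag 2 indicates a seasonal period of 2.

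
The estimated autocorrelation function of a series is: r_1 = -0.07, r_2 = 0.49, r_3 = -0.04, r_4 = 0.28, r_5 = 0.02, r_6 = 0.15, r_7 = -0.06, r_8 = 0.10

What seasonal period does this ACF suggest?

The largest autocorrelation is r_2 = 0.49, with weaker echoes at lags 4 (0.28) and 6 (0.15); the remaining lags stay at or below 0.10.
The dominant spike at lag 2 indicates a seasonal period of 2.

2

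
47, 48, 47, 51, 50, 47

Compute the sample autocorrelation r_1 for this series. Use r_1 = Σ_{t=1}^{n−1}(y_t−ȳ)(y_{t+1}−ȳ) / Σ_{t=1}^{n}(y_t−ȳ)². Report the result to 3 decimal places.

Mean ȳ = (47 + 48 + 47 + 51 + 50 + 47)/6 = 48.3333
Deviations from mean: -1.3333, -0.3333, -1.3333, 2.6667, 1.6667, -1.3333
Σ(y_t−ȳ)(y_{t+1}−ȳ) = (0.4444) + (0.4444) + (-3.5556) + (4.4444) + (-2.2222) = -0.4444
Denominator Σ(y_t−ȳ)² = 15.3333
r_1 = -0.4444 / 15.3333 = -0.029

-0.029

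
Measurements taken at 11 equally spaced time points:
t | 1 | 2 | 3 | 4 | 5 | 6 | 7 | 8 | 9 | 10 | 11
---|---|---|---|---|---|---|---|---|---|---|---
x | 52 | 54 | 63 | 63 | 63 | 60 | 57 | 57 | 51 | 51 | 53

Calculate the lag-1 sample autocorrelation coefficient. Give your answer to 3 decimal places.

0.624

Mean x̄ = (52 + 54 + 63 + 63 + 63 + 60 + 57 + 57 + 51 + 51 + 53)/11 = 56.7273
Numerator Σ_{t=1}^{10}(x_t−x̄)(x_{t+1}−x̄) = 148.5620
Denominator Σ(x_t−x̄)² = 238.1818
r_1 = 148.5620 / 238.1818 = 0.624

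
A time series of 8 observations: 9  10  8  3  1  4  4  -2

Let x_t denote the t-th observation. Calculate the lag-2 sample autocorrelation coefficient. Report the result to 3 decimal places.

0.010

Mean x̄ = (9 + 10 + 8 + 3 + 1 + 4 + 4 − 2)/8 = 4.6250
Deviations from mean: 4.3750, 5.3750, 3.3750, -1.6250, -3.6250, -0.6250, -0.6250, -6.6250
Σ(x_t−x̄)(x_{t+2}−x̄) = (14.7656) + (-8.7344) + (-12.2344) + (1.0156) + (2.2656) + (4.1406) = 1.2188
Denominator Σ(x_t−x̄)² = 119.8750
r_2 = 1.2188 / 119.8750 = 0.010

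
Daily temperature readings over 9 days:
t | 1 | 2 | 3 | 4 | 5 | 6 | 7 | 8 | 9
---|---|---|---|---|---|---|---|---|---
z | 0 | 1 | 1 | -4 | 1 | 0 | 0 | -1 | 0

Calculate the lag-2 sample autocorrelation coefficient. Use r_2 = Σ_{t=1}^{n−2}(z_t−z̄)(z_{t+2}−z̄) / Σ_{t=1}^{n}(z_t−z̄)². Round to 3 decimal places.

Mean z̄ = (0 + 1 + 1 − 4 + 1 + 0 + 0 − 1 + 0)/9 = -0.2222
Numerator Σ_{t=1}^{7}(z_t−z̄)(z_{t+2}−z̄) = -3.5432
Denominator Σ(z_t−z̄)² = 19.5556
r_2 = -3.5432 / 19.5556 = -0.181

-0.181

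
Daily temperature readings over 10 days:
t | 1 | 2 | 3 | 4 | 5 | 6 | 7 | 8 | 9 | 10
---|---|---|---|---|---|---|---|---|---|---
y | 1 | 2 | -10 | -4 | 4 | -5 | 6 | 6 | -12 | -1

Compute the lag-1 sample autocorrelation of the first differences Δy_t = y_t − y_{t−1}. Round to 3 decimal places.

-0.458

First differences Δy: 1, -12, 6, 8, -9, 11, 0, -18, 11
Mean of differences = -0.2222
Numerator Σ(Δy_t−Δȳ)(Δy_{t+1}−Δȳ) = -408.1605
Denominator Σ(Δy_t−Δȳ)² = 891.5556
r_1(Δy) = -408.1605 / 891.5556 = -0.458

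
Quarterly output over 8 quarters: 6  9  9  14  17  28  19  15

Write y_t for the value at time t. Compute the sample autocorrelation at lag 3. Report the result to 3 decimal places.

-0.249

Mean ȳ = (6 + 9 + 9 + 14 + 17 + 28 + 19 + 15)/8 = 14.6250
Deviations from mean: -8.6250, -5.6250, -5.6250, -0.6250, 2.3750, 13.3750, 4.3750, 0.3750
Σ(y_t−ȳ)(y_{t+3}−ȳ) = (5.3906) + (-13.3594) + (-75.2344) + (-2.7344) + (0.8906) = -85.0469
Denominator Σ(y_t−ȳ)² = 341.8750
r_3 = -85.0469 / 341.8750 = -0.249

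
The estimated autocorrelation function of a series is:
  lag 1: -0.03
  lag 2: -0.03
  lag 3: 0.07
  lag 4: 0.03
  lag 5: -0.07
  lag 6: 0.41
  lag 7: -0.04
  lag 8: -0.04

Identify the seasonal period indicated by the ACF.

6

The largest autocorrelation is r_6 = 0.41; the remaining lags stay at or below 0.07.
The dominant spike at lag 6 indicates a seasonal period of 6.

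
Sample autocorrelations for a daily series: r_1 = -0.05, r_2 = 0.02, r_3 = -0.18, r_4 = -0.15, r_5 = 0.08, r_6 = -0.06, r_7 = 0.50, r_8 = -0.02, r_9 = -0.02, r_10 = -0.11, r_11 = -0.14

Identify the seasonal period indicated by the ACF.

The largest autocorrelation is r_7 = 0.50; the remaining lags stay at or below 0.08.
The dominant spike at lag 7 indicates a seasonal period of 7.

7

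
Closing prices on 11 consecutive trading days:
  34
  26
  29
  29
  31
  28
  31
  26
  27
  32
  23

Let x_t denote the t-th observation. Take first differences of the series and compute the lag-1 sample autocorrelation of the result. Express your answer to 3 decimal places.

First differences Δx: -8, 3, 0, 2, -3, 3, -5, 1, 5, -9
Mean of differences = -1.1000
Numerator Σ(Δx_t−Δx̄)(Δx_{t+1}−Δx̄) = -93.6100
Denominator Σ(Δx_t−Δx̄)² = 214.9000
r_1(Δx) = -93.6100 / 214.9000 = -0.436

-0.436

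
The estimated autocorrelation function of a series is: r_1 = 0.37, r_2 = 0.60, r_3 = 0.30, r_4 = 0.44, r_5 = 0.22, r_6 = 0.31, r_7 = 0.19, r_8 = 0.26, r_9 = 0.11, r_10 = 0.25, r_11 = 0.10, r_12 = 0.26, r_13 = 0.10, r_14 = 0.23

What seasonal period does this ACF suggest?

2

The largest autocorrelation is r_2 = 0.60, with a weaker echo at lag 4 (0.44); the remaining lags stay at or below 0.37.
The dominant spike at lag 2 indicates a seasonal period of 2.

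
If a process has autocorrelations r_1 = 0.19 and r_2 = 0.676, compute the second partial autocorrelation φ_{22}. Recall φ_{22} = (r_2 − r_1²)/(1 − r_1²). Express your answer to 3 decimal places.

0.664

φ_{22} = (r_2 − r_1²) / (1 − r_1²)
r_1² = (0.19)² = 0.0361
Numerator = 0.676 − 0.0361 = 0.6399; denominator = 1 − 0.0361 = 0.9639
φ_{22} = 0.6399 / 0.9639 = 0.664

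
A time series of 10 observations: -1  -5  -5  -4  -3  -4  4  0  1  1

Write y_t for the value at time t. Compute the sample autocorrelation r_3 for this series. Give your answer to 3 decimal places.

Mean ȳ = (-1 − 5 − 5 − 4 − 3 − 4 + 4 + 0 + 1 + 1)/10 = -1.6000
Σ(y_t−ȳ)(y_{t+3}−ȳ) = (-1.4400) + (4.7600) + (8.1600) + (-13.4400) + (-2.2400) + (-6.2400) + (14.5600) = 4.1200
Denominator Σ(y_t−ȳ)² = 84.4000
r_3 = 4.1200 / 84.4000 = 0.049

0.049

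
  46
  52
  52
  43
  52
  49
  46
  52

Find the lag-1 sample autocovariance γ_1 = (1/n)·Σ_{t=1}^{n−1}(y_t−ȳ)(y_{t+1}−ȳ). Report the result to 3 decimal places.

-5.625

Mean ȳ = (46 + 52 + 52 + 43 + 52 + 49 + 46 + 52)/8 = 49.0000
Σ_{t=1}^{7}(y_t−ȳ)(y_{t+1}−ȳ) = -45.0000
γ_1 = -45.0000 / 8 = -5.625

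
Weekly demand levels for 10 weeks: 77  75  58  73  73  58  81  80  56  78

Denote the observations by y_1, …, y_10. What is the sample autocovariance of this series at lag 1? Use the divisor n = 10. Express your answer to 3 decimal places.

-35.741

Mean ȳ = (77 + 75 + 58 + 73 + 73 + 58 + 81 + 80 + 56 + 78)/10 = 70.9000
Σ_{t=1}^{9}(y_t−ȳ)(y_{t+1}−ȳ) = -357.4100
γ_1 = -357.4100 / 10 = -35.741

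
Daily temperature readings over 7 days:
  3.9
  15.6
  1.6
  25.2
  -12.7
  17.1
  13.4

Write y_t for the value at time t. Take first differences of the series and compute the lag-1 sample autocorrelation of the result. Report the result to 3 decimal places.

First differences Δy: 11.7, -14.0, 23.6, -37.9, 29.8, -3.7
Mean of differences = 1.5833
Numerator Σ(Δy_t−Δȳ)(Δy_{t+1}−Δȳ) = -2633.2019
Denominator Σ(Δy_t−Δȳ)² = 3212.9483
r_1(Δy) = -2633.2019 / 3212.9483 = -0.820

-0.820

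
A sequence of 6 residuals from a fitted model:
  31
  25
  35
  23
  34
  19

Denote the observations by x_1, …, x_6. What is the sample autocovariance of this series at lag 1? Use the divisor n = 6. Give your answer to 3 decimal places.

Mean x̄ = (31 + 25 + 35 + 23 + 34 + 19)/6 = 27.8333
Σ_{t=1}^{5}(x_t−x̄)(x_{t+1}−x̄) = -148.1944
γ_1 = -148.1944 / 6 = -24.699

-24.699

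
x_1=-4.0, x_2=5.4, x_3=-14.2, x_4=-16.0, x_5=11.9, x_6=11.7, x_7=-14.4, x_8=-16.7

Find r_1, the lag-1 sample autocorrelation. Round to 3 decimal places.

Mean x̄ = (-4.0 + 5.4 − 14.2 − 16.0 + 11.9 + 11.7 − 14.4 − 16.7)/8 = -4.5375
Numerator Σ_{t=1}^{7}(x_t−x̄)(x_{t+1}−x̄) = 58.3761
Denominator Σ(x_t−x̄)² = 1102.8388
r_1 = 58.3761 / 1102.8388 = 0.053

0.053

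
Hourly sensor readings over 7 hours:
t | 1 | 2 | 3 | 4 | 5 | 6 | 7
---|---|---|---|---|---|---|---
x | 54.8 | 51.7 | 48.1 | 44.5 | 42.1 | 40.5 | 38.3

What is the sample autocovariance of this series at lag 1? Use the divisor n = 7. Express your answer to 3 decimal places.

Mean x̄ = (54.8 + 51.7 + 48.1 + 44.5 + 42.1 + 40.5 + 38.3)/7 = 45.7143
Deviations: 9.0857, 5.9857, 2.3857, -1.2143, -3.6143, -5.2143, -7.4143
Σ_{t=1}^{6}(x_t−x̄)(x_{t+1}−x̄) = 127.6627
γ_1 = 127.6627 / 7 = 18.238

18.238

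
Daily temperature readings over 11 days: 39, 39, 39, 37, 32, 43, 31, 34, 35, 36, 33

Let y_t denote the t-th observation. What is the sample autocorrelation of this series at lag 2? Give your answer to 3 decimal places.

0.160

Mean ȳ = (39 + 39 + 39 + 37 + 32 + 43 + 31 + 34 + 35 + 36 + 33)/11 = 36.1818
Numerator Σ_{t=1}^{9}(y_t−ȳ)(y_{t+2}−ȳ) = 21.1157
Denominator Σ(y_t−ȳ)² = 131.6364
r_2 = 21.1157 / 131.6364 = 0.160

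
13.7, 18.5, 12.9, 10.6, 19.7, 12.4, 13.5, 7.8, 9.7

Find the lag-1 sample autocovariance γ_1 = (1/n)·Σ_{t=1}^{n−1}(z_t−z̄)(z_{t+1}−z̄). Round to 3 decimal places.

Mean z̄ = (13.7 + 18.5 + 12.9 + 10.6 + 19.7 + 12.4 + 13.5 + 7.8 + 9.7)/9 = 13.2000
Σ_{t=1}^{8}(z_t−z̄)(z_{t+1}−z̄) = -3.2200
γ_1 = -3.2200 / 9 = -0.358

-0.358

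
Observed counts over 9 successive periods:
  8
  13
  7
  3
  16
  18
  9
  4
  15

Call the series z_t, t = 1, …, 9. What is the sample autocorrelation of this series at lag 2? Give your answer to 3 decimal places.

Mean z̄ = (8 + 13 + 7 + 3 + 16 + 18 + 9 + 4 + 15)/9 = 10.3333
Σ(z_t−z̄)(z_{t+2}−z̄) = (7.7778) + (-19.5556) + (-18.8889) + (-56.2222) + (-7.5556) + (-48.5556) + (-6.2222) = -149.2222
Denominator Σ(z_t−z̄)² = 232.0000
r_2 = -149.2222 / 232.0000 = -0.643

-0.643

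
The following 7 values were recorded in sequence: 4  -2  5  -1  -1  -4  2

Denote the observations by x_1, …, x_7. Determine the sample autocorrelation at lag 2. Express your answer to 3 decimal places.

Mean x̄ = (4 − 2 + 5 − 1 − 1 − 4 + 2)/7 = 0.4286
Deviations from mean: 3.5714, -2.4286, 4.5714, -1.4286, -1.4286, -4.4286, 1.5714
Σ(x_t−x̄)(x_{t+2}−x̄) = (16.3265) + (3.4694) + (-6.5306) + (6.3265) + (-2.2449) = 17.3469
Denominator Σ(x_t−x̄)² = 65.7143
r_2 = 17.3469 / 65.7143 = 0.264

0.264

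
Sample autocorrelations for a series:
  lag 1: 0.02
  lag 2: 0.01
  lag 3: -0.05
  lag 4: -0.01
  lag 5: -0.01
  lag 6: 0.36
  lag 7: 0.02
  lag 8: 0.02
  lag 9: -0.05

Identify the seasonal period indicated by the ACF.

6

The largest autocorrelation is r_6 = 0.36; the remaining lags stay at or below 0.02.
The dominant spike at lag 6 indicates a seasonal period of 6.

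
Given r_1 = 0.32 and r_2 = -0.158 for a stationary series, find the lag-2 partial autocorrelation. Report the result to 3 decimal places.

-0.290

φ_{22} = (r_2 − r_1²) / (1 − r_1²)
r_1² = (0.32)² = 0.1024
Numerator = -0.158 − 0.1024 = -0.2604; denominator = 1 − 0.1024 = 0.8976
φ_{22} = -0.2604 / 0.8976 = -0.290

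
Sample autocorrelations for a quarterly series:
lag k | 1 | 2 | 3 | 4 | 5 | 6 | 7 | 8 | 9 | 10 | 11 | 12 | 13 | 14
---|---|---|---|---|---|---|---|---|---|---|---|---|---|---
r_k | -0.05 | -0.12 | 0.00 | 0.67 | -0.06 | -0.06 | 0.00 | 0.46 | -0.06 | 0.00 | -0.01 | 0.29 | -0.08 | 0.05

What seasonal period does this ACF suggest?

4

The largest autocorrelation is r_4 = 0.67, with weaker echoes at lags 8 (0.46) and 12 (0.29); the remaining lags stay at or below 0.05.
The dominant spike at lag 4 indicates a seasonal period of 4.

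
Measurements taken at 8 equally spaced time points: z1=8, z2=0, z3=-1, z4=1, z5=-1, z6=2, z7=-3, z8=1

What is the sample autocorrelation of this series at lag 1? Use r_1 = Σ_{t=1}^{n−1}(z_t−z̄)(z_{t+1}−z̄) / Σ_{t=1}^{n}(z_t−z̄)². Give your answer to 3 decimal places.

-0.160

Mean z̄ = (8 + 0 − 1 + 1 − 1 + 2 − 3 + 1)/8 = 0.8750
Deviations from mean: 7.1250, -0.8750, -1.8750, 0.1250, -1.8750, 1.1250, -3.8750, 0.1250
Σ(z_t−z̄)(z_{t+1}−z̄) = (-6.2344) + (1.6406) + (-0.2344) + (-0.2344) + (-2.1094) + (-4.3594) + (-0.4844) = -12.0156
Denominator Σ(z_t−z̄)² = 74.8750
r_1 = -12.0156 / 74.8750 = -0.160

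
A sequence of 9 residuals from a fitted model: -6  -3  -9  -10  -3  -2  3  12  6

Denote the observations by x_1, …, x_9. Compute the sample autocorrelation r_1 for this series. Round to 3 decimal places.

0.619

Mean x̄ = (-6 − 3 − 9 − 10 − 3 − 2 + 3 + 12 + 6)/9 = -1.3333
Numerator Σ_{t=1}^{8}(x_t−x̄)(x_{t+1}−x̄) = 255.2222
Denominator Σ(x_t−x̄)² = 412.0000
r_1 = 255.2222 / 412.0000 = 0.619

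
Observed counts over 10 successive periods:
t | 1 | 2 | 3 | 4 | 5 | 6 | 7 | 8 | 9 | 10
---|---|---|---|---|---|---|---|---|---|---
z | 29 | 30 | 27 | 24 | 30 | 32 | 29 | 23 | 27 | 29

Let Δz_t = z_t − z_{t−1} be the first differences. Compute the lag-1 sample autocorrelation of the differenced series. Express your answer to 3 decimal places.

-0.032

First differences Δz: 1, -3, -3, 6, 2, -3, -6, 4, 2
Mean of differences = 0.0000
Numerator Σ(Δz_t−Δz̄)(Δz_{t+1}−Δz̄) = -4.0000
Denominator Σ(Δz_t−Δz̄)² = 124.0000
r_1(Δz) = -4.0000 / 124.0000 = -0.032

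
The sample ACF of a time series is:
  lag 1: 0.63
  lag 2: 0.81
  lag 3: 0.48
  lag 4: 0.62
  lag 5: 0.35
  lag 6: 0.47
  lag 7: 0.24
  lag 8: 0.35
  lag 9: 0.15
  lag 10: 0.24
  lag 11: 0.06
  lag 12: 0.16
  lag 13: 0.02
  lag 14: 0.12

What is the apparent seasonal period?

The largest autocorrelation is r_2 = 0.81; the remaining lags stay at or below 0.63.
The dominant spike at lag 2 indicates a seasonal period of 2.

2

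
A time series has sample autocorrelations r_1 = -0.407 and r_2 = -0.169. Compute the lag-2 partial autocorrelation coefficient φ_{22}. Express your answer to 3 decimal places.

-0.401

φ_{22} = (r_2 − r_1²) / (1 − r_1²)
r_1² = (-0.407)² = 0.165649
Numerator = -0.169 − 0.1656 = -0.3346; denominator = 1 − 0.1656 = 0.8344
φ_{22} = -0.3346 / 0.8344 = -0.401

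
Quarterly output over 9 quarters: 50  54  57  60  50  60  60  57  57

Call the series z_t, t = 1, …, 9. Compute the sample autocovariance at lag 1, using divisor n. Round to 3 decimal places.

Mean z̄ = (50 + 54 + 57 + 60 + 50 + 60 + 60 + 57 + 57)/9 = 56.1111
Σ_{t=1}^{8}(z_t−z̄)(z_{t+1}−z̄) = -13.6790
γ_1 = -13.6790 / 9 = -1.520

-1.520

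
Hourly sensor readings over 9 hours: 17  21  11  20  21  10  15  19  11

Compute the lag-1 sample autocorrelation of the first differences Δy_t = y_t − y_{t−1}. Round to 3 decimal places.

-0.479

First differences Δy: 4, -10, 9, 1, -11, 5, 4, -8
Mean of differences = -0.7500
Numerator Σ(Δy_t−Δȳ)(Δy_{t+1}−Δȳ) = -201.0625
Denominator Σ(Δy_t−Δȳ)² = 419.5000
r_1(Δy) = -201.0625 / 419.5000 = -0.479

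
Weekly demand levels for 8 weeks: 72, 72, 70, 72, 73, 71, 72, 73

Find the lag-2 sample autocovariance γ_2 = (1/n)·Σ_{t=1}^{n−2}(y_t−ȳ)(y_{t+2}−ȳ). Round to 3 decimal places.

-0.410

Mean ȳ = (72 + 72 + 70 + 72 + 73 + 71 + 72 + 73)/8 = 71.8750
Σ_{t=1}^{6}(y_t−ȳ)(y_{t+2}−ȳ) = -3.2813
γ_2 = -3.2813 / 8 = -0.410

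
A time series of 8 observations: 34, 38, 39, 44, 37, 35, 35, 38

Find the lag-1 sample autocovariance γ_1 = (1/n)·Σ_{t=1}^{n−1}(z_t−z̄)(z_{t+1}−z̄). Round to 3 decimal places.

1.469

Mean z̄ = (34 + 38 + 39 + 44 + 37 + 35 + 35 + 38)/8 = 37.5000
Deviations: -3.5000, 0.5000, 1.5000, 6.5000, -0.5000, -2.5000, -2.5000, 0.5000
Σ_{t=1}^{7}(z_t−z̄)(z_{t+1}−z̄) = 11.7500
γ_1 = 11.7500 / 8 = 1.469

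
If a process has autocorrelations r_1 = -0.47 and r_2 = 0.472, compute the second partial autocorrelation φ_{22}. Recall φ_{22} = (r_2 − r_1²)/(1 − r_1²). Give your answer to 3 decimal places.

0.322

φ_{22} = (r_2 − r_1²) / (1 − r_1²)
r_1² = (-0.47)² = 0.2209
Numerator = 0.472 − 0.2209 = 0.2511; denominator = 1 − 0.2209 = 0.7791
φ_{22} = 0.2511 / 0.7791 = 0.322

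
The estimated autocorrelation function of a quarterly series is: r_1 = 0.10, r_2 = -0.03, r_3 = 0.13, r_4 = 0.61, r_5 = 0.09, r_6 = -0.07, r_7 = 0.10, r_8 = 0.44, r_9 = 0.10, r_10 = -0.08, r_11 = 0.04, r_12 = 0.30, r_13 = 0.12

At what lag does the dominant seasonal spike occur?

The largest autocorrelation is r_4 = 0.61, with weaker echoes at lags 8 (0.44) and 12 (0.30); the remaining lags stay at or below 0.13.
The dominant spike at lag 4 indicates a seasonal period of 4.

4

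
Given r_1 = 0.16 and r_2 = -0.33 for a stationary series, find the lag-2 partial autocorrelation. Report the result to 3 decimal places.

-0.365

φ_{22} = (r_2 − r_1²) / (1 − r_1²)
r_1² = (0.16)² = 0.0256
Numerator = -0.33 − 0.0256 = -0.3556; denominator = 1 − 0.0256 = 0.9744
φ_{22} = -0.3556 / 0.9744 = -0.365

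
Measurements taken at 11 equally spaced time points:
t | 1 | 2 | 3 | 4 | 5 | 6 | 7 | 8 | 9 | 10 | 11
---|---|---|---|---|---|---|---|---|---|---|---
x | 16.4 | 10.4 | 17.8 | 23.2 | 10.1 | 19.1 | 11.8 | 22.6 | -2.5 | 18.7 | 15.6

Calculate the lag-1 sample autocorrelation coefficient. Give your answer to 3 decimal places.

Mean x̄ = (16.4 + 10.4 + 17.8 + 23.2 + 10.1 + 19.1 + 11.8 + 22.6 − 2.5 + 18.7 + 15.6)/11 = 14.8364
Numerator Σ_{t=1}^{10}(x_t−x̄)(x_{t+1}−x̄) = -290.2486
Denominator Σ(x_t−x̄)² = 527.0255
r_1 = -290.2486 / 527.0255 = -0.551

-0.551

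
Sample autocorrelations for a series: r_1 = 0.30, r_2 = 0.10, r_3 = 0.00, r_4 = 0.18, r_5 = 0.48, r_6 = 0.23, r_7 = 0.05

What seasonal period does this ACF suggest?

5

The largest autocorrelation is r_5 = 0.48; the remaining lags stay at or below 0.30. The elevated value at lag 1 (0.30), dropping to 0.10 at lag 2, reflects decaying short-term dependence rather than seasonality.
The dominant spike at lag 5 indicates a seasonal period of 5.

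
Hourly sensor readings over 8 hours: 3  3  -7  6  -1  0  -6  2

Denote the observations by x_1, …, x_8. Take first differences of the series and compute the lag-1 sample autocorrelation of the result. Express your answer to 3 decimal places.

First differences Δx: 0, -10, 13, -7, 1, -6, 8
Mean of differences = -0.1429
Numerator Σ(Δx_t−Δx̄)(Δx_{t+1}−Δx̄) = -283.3061
Denominator Σ(Δx_t−Δx̄)² = 418.8571
r_1(Δx) = -283.3061 / 418.8571 = -0.676

-0.676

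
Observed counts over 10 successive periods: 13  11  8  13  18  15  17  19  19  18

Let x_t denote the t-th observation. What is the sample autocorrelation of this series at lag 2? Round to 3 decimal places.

0.213

Mean x̄ = (13 + 11 + 8 + 13 + 18 + 15 + 17 + 19 + 19 + 18)/10 = 15.1000
Numerator Σ_{t=1}^{8}(x_t−x̄)(x_{t+2}−x̄) = 26.9800
Denominator Σ(x_t−x̄)² = 126.9000
r_2 = 26.9800 / 126.9000 = 0.213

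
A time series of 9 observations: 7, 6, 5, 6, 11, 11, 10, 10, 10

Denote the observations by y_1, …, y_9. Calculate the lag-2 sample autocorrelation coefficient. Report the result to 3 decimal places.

0.136

Mean ȳ = (7 + 6 + 5 + 6 + 11 + 11 + 10 + 10 + 10)/9 = 8.4444
Σ(y_t−ȳ)(y_{t+2}−ȳ) = (4.9753) + (5.9753) + (-8.8025) + (-6.2469) + (3.9753) + (3.9753) + (2.4198) = 6.2716
Denominator Σ(y_t−ȳ)² = 46.2222
r_2 = 6.2716 / 46.2222 = 0.136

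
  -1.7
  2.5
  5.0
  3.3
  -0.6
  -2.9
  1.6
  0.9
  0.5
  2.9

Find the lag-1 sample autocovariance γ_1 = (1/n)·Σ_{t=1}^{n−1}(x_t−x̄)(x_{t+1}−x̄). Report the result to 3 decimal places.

1.004

Mean x̄ = (-1.7 + 2.5 + 5.0 + 3.3 − 0.6 − 2.9 + 1.6 + 0.9 + 0.5 + 2.9)/10 = 1.1500
Σ_{t=1}^{9}(x_t−x̄)(x_{t+1}−x̄) = 10.0425
γ_1 = 10.0425 / 10 = 1.004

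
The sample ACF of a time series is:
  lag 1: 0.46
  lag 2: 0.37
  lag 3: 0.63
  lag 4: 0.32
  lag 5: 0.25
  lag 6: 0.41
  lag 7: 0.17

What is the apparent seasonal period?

The largest autocorrelation is r_3 = 0.63; the remaining lags stay at or below 0.46. The elevated value at lag 1 (0.46), dropping to 0.37 at lag 2, reflects decaying short-term dependence rather than seasonality.
The dominant spike at lag 3 indicates a seasonal period of 3.

3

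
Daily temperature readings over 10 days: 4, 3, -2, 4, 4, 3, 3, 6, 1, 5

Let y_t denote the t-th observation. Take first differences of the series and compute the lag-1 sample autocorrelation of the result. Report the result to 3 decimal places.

-0.530

First differences Δy: -1, -5, 6, 0, -1, 0, 3, -5, 4
Mean of differences = 0.1111
Numerator Σ(Δy_t−Δȳ)(Δy_{t+1}−Δȳ) = -59.7901
Denominator Σ(Δy_t−Δȳ)² = 112.8889
r_1(Δy) = -59.7901 / 112.8889 = -0.530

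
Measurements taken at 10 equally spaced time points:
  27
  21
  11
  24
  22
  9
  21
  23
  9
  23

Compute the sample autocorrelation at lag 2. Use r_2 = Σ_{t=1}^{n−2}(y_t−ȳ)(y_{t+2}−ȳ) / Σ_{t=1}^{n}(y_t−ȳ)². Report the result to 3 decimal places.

Mean ȳ = (27 + 21 + 11 + 24 + 22 + 9 + 21 + 23 + 9 + 23)/10 = 19.0000
Numerator Σ_{t=1}^{8}(y_t−ȳ)(y_{t+2}−ȳ) = -166.0000
Denominator Σ(y_t−ȳ)² = 402.0000
r_2 = -166.0000 / 402.0000 = -0.413

-0.413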